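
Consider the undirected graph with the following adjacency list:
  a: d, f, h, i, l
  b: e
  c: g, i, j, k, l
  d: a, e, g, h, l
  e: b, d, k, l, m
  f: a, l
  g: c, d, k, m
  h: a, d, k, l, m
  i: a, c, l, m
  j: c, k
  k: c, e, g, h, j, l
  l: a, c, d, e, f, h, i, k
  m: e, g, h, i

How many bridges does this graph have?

1

The edges on the cycle k-e-m-i-a-l-k are not bridges since each lies on that cycle.
But removing e-b disconnects e from b — this is a bridge.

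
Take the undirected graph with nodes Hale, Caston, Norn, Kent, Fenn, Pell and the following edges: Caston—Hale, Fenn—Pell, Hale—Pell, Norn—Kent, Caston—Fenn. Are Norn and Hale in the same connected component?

The component containing Norn is {Kent, Norn}, and Hale is not in it.

No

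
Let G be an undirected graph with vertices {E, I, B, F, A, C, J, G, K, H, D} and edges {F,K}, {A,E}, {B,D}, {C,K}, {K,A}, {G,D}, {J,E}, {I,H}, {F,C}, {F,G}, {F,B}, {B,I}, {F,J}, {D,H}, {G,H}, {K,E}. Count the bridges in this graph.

0

The edges on the cycle B-I-H-D-B are not bridges since each lies on that cycle.
Every edge lies on some cycle, so there are no bridges.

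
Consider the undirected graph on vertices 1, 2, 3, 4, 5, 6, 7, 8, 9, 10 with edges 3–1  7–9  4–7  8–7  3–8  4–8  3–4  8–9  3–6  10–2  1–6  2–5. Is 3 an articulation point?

Yes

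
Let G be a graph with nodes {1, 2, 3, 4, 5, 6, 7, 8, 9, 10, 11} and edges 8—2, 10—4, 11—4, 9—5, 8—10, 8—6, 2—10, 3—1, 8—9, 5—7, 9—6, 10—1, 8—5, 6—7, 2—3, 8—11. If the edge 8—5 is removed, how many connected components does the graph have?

1

8 and 5 are still connected via 8-9-5, so the component count stays at 1.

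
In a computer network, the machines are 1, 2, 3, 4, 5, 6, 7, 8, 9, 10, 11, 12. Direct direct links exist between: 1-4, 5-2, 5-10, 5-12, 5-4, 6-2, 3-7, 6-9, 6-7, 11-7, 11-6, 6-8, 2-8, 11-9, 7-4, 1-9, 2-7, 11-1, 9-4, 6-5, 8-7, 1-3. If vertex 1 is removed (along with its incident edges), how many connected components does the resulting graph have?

1

With 1 gone, the remaining components are: {2, 3, 4, 5, 6, 7, 8, 9, 10, 11, 12}.
That is 1 component.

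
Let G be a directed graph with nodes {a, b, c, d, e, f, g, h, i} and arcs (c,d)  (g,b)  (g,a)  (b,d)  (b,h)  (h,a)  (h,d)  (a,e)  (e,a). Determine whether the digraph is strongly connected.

No

There is no directed path from h to f, so the graph is not strongly connected.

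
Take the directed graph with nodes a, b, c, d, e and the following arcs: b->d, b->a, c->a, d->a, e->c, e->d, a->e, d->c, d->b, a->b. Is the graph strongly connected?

Yes

From a we can reach every vertex (a, b, c, d, e), and every vertex can reach a (a, b, c, d, e). So the whole graph is one strongly connected component.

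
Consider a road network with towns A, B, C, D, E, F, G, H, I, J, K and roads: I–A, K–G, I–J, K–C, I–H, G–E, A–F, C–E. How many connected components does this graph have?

4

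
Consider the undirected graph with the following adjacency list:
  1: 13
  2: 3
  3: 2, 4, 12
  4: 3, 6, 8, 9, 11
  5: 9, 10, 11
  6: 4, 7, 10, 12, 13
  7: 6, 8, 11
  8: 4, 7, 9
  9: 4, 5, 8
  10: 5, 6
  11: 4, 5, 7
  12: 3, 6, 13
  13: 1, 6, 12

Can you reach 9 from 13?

Yes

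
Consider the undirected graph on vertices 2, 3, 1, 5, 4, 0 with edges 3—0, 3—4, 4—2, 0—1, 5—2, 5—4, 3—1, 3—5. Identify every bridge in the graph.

none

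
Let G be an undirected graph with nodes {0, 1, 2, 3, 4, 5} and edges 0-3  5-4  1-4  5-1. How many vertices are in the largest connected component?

3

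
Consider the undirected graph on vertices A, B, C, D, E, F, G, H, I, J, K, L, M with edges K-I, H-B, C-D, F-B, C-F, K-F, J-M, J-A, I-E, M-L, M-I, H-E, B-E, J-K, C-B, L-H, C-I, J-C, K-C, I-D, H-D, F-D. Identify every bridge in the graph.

The edges on the cycle K-C-I-D-F-K are not bridges since each lies on that cycle.
But removing A-J disconnects A from J — this is a bridge.

A-J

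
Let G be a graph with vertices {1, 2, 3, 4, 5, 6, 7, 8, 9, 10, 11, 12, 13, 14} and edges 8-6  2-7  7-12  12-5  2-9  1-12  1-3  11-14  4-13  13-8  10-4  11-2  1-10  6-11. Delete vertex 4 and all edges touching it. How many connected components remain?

1

With 4 gone, the remaining components are: {1, 2, 3, 5, 6, 7, 8, 9, 10, 11, 12, 13, 14}.
That is 1 component.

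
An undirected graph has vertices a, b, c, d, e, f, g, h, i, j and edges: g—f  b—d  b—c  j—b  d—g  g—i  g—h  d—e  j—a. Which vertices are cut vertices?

b, d, g, j

Removing b increases the component count from 1 to 3, so b is a cut vertex.
Removing d increases the component count from 1 to 3, so d is a cut vertex.
Removing g increases the component count from 1 to 4, so g is a cut vertex.
Likewise j is a cut vertex.
By contrast removing e leaves 1 component; it is not a cut vertex. No other vertex is a cut vertex either.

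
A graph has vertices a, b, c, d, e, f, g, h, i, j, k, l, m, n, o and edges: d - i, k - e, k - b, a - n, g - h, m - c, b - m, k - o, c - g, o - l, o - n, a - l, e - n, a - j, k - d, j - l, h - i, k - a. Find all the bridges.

none

The edges on the cycle a-j-l-a are not bridges since each lies on that cycle.
Every edge lies on some cycle, so there are no bridges.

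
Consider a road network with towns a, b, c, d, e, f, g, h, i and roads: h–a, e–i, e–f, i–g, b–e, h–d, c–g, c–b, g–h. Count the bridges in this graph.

The edges on the cycle c-b-e-i-g-c are not bridges since each lies on that cycle.
But removing g–h disconnects g from h; removing h–d disconnects h from d; removing e–f disconnects e from f; removing a–h disconnects a from h — these are bridges.
That makes 4 bridges.

4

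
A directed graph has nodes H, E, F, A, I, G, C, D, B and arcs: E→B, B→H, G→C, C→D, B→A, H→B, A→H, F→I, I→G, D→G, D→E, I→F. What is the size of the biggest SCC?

3

{C, D, G} are all mutually reachable — one SCC of size 3.
{A, B, H} are all mutually reachable — one SCC of size 3.
{F, I} are all mutually reachable — one SCC of size 2.
{E} is an SCC by itself.
The largest has 3 vertices.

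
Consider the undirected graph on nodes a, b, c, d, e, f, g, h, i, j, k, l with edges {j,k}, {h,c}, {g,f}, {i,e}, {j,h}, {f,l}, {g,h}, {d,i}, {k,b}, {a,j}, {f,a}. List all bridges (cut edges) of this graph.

b-k, c-h, d-i, e-i, f-l, j-k

The edges on the cycle g-f-a-j-h-g are not bridges since each lies on that cycle.
But removing d–i disconnects d from i; removing h–c disconnects h from c; removing k–b disconnects k from b; removing j–k disconnects j from k — these are bridges.
In total 6 edges are bridges.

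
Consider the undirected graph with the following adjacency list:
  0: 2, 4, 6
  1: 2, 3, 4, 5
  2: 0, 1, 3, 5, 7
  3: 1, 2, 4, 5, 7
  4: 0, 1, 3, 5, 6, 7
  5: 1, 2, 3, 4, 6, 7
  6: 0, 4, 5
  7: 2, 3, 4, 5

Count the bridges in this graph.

0

The edges on the cycle 5-1-3-7-5 are not bridges since each lies on that cycle.
Every edge lies on some cycle, so there are no bridges.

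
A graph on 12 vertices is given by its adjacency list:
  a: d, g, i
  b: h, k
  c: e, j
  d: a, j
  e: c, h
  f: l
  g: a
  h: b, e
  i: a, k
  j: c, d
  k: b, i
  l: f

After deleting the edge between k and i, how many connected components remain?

k and i are still connected via k-b-h-e-c-j-d-a-i, so the component count stays at 2.

2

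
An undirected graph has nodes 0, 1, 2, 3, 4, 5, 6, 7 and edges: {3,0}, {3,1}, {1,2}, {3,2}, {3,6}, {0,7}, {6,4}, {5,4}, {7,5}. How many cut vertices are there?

1

Removing 3 increases the component count from 1 to 2, so 3 is a cut vertex.
By contrast removing 7 leaves 1 component; it is not a cut vertex. No other vertex is a cut vertex either.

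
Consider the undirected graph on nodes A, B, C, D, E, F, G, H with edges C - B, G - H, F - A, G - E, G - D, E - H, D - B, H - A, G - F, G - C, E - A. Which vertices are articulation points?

Removing G increases the component count from 1 to 2, so G is a cut vertex.
By contrast removing F leaves 1 component; it is not a cut vertex. No other vertex is a cut vertex either.

G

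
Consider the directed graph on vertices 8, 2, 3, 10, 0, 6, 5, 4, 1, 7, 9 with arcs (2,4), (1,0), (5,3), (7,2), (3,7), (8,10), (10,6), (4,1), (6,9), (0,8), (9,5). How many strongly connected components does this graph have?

1

{0, 1, 2, 3, 4, 5, 6, 7, 8, 9, 10} are all mutually reachable — one SCC of size 11.
That gives 1 strongly connected component.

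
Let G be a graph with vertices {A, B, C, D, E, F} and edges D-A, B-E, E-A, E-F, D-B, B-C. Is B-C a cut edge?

Removing B-C leaves no path between B and C: the component count goes from 1 to 2. So it is a bridge.

Yes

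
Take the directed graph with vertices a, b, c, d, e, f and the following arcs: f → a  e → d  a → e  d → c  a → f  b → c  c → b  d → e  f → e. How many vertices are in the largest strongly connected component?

{b, c} are all mutually reachable — one SCC of size 2.
{d, e} are all mutually reachable — one SCC of size 2.
{a, f} are all mutually reachable — one SCC of size 2.
The largest has 2 vertices.

2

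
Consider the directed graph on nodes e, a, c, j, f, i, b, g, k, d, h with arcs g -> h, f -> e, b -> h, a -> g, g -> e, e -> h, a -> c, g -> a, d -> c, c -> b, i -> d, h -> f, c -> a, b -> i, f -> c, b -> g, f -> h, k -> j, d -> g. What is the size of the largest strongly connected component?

{a, b, c, d, e, f, g, h, i} are all mutually reachable — one SCC of size 9.
{j} is an SCC by itself.
{k} is an SCC by itself.
The largest has 9 vertices.

9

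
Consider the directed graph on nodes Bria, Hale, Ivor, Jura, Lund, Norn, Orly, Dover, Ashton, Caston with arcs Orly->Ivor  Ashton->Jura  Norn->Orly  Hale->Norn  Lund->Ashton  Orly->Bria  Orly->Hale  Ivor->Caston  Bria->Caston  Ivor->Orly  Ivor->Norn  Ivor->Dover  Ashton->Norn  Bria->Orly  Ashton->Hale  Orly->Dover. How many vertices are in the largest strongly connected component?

5

{Bria, Hale, Ivor, Norn, Orly} are all mutually reachable — one SCC of size 5.
{Jura} is an SCC by itself.
{Ashton} is an SCC by itself.
{Lund} is an SCC by itself.
{Caston} is an SCC by itself.
(and 1 more singleton SCC)
The largest has 5 vertices.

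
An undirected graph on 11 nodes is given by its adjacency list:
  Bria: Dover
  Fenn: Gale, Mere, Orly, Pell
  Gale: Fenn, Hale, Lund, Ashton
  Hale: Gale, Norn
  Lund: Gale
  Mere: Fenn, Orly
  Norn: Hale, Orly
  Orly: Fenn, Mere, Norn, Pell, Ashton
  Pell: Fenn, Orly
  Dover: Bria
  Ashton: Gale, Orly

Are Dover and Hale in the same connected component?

No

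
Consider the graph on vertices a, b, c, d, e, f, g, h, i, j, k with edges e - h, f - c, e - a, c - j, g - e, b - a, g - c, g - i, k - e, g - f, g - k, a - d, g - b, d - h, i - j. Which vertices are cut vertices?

g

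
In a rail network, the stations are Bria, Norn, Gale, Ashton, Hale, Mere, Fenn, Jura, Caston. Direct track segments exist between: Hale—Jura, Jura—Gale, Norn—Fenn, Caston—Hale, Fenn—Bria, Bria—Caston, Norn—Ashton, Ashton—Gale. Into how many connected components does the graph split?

Mere is isolated — a component by itself.
Starting from Bria we can reach Bria, Fenn, Gale, Hale, Jura, Norn, Ashton, Caston. That is one component of size 8.
Total: 2 components.

2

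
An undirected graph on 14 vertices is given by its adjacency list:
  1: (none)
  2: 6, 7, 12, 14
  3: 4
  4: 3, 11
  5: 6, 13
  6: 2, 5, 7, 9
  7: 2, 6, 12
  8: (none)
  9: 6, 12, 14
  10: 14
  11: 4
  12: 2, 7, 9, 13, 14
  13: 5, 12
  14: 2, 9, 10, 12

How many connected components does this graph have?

1 is isolated — a component by itself.
8 is isolated — a component by itself.
Starting from 3 we can reach 3, 4, 11. That is one component of size 3.
Starting from 2 we can reach 2, 5, 6, 7, 9, 10, 12, 13, 14. That is one component of size 9.
Total: 4 components.

4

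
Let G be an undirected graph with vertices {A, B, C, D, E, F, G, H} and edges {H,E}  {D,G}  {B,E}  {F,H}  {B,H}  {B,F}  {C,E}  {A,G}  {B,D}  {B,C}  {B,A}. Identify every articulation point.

B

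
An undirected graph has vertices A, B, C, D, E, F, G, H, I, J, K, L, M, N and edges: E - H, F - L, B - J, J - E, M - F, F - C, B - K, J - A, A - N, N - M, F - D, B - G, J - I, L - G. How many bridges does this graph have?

The edges on the cycle B-J-A-N-M-F-L-G-B are not bridges since each lies on that cycle.
But removing C - F disconnects C from F; removing J - I disconnects J from I; removing B - K disconnects B from K; removing E - H disconnects E from H — these are bridges.
In total 6 edges are bridges.

6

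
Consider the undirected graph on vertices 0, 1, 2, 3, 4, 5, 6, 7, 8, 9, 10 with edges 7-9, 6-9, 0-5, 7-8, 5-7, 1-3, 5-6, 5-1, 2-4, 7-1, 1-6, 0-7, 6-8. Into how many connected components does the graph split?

10 is isolated — a component by itself.
Starting from 2 we can reach 2, 4. That is one component of size 2.
Starting from 0 we can reach 0, 1, 3, 5, 6, 7, 8, 9. That is one component of size 8.
Total: 3 components.

3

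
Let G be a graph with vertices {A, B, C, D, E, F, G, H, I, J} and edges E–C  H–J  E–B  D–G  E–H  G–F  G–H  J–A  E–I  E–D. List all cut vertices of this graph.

E, G, H, J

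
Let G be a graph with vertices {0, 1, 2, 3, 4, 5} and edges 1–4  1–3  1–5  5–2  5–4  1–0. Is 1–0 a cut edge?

Yes

Removing 1–0 leaves no path between 1 and 0: the component count goes from 1 to 2. So it is a bridge.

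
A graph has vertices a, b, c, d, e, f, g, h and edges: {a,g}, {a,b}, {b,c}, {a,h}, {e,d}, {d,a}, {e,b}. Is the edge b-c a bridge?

Yes

Removing b-c leaves no path between b and c: the component count goes from 2 to 3. So it is a bridge.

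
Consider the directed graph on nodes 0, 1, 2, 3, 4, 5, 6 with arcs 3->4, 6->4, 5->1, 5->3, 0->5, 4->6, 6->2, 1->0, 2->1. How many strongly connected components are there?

1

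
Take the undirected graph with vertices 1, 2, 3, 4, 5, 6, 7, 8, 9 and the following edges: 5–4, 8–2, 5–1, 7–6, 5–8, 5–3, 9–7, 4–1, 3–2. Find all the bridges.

6-7, 7-9

The edges on the cycle 5-4-1-5 are not bridges since each lies on that cycle.
But removing 9–7 disconnects 9 from 7; removing 6–7 disconnects 6 from 7 — these are bridges.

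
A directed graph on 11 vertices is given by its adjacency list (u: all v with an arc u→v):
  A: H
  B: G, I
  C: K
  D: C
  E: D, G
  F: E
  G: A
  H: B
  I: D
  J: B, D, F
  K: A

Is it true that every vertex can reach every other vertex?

There is no directed path from F to J, so the graph is not strongly connected.

No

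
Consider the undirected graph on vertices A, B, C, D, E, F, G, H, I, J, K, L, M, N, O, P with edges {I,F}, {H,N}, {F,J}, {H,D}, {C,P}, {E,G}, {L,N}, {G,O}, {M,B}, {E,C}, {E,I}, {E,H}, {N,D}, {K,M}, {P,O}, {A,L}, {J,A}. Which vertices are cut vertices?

E, M

Removing E increases the component count from 2 to 3, so E is a cut vertex.
Removing M increases the component count from 2 to 3, so M is a cut vertex.
By contrast removing F leaves 2 components; it is not a cut vertex. No other vertex is a cut vertex either.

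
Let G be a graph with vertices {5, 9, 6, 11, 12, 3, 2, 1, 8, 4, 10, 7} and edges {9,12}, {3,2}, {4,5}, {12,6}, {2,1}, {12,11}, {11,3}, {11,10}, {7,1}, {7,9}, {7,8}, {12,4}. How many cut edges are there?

The edges on the cycle 7-9-12-11-3-2-1-7 are not bridges since each lies on that cycle.
But removing 4—12 disconnects 4 from 12; removing 11—10 disconnects 11 from 10; removing 4—5 disconnects 4 from 5; removing 12—6 disconnects 12 from 6 — these are bridges.
In total 5 edges are bridges.

5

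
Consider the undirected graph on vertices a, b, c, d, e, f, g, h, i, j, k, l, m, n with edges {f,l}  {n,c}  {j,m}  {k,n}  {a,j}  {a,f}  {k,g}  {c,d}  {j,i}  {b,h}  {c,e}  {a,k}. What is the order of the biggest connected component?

12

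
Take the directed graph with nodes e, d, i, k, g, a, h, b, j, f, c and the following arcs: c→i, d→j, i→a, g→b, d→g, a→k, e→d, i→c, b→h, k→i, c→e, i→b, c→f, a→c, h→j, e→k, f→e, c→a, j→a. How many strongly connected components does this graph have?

{a, b, c, d, e, f, g, h, i, j, k} are all mutually reachable — one SCC of size 11.
That gives 1 strongly connected component.

1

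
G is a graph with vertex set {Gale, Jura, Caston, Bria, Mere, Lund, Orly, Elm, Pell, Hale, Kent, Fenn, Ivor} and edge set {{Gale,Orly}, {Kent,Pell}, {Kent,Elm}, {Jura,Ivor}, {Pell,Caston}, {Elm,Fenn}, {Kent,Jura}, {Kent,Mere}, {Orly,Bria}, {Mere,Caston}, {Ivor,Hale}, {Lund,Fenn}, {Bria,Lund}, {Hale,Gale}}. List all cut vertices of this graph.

Removing Kent increases the component count from 1 to 2, so Kent is a cut vertex.
By contrast removing Elm leaves 1 component; it is not a cut vertex. No other vertex is a cut vertex either.

Kent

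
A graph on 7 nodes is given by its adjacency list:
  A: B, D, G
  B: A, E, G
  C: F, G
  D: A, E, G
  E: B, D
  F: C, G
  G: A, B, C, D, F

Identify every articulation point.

Removing G increases the component count from 1 to 2, so G is a cut vertex.
By contrast removing D leaves 1 component; it is not a cut vertex. No other vertex is a cut vertex either.

G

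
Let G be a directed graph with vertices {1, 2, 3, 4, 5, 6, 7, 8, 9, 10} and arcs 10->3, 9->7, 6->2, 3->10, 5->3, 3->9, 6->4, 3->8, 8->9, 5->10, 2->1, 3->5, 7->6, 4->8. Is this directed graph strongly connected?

No

There is no directed path from 1 to 2, so the graph is not strongly connected.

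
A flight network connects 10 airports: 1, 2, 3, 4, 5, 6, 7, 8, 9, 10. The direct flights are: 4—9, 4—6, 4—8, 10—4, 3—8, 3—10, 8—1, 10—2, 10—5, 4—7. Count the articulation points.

3

Removing 4 increases the component count from 1 to 4, so 4 is a cut vertex.
Removing 8 increases the component count from 1 to 2, so 8 is a cut vertex.
Removing 10 increases the component count from 1 to 3, so 10 is a cut vertex.
By contrast removing 3 leaves 1 component; it is not a cut vertex. No other vertex is a cut vertex either.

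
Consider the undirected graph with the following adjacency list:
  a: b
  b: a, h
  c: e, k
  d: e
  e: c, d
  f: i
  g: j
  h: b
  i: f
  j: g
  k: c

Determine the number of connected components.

Starting from f we can reach f, i. That is one component of size 2.
Starting from g we can reach g, j. That is one component of size 2.
Starting from a we can reach a, b, h. That is one component of size 3.
Starting from c we can reach c, d, e, k. That is one component of size 4.
Total: 4 components.

4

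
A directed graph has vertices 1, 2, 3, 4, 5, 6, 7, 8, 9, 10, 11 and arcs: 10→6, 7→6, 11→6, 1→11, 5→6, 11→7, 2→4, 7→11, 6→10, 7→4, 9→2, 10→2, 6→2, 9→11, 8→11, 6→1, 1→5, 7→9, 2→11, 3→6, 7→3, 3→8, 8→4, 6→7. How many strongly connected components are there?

2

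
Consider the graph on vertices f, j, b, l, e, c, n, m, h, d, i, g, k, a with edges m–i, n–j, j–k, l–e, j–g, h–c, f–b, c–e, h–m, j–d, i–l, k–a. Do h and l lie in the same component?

From h we can reach c, e, h, i, l, m, which includes l.

Yes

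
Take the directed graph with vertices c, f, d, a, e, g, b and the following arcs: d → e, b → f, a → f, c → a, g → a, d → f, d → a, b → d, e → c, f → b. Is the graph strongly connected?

No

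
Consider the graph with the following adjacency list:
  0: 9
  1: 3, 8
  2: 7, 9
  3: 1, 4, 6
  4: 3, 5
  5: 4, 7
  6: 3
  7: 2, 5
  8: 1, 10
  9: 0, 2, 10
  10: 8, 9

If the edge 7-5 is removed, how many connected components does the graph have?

7 and 5 are still connected via 7-2-9-10-8-1-3-4-5, so the component count stays at 1.

1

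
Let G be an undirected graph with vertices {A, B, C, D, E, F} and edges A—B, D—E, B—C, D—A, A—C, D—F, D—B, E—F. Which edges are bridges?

none

The edges on the cycle D-E-F-D are not bridges since each lies on that cycle.
Every edge lies on some cycle, so there are no bridges.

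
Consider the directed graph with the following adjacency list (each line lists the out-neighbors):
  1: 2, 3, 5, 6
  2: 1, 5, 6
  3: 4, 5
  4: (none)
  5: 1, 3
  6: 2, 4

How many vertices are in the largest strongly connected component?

{1, 2, 3, 5, 6} are all mutually reachable — one SCC of size 5.
{4} is an SCC by itself.
The largest has 5 vertices.

5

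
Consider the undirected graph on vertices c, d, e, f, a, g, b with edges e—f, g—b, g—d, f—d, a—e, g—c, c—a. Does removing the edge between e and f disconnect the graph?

No

After removing e—f, the path e-a-c-g-d-f still connects them, so the edge is not a bridge.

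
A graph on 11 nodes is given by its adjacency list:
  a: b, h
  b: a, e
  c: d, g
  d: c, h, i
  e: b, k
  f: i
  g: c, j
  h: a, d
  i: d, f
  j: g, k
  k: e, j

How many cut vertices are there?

2

Removing d increases the component count from 1 to 2, so d is a cut vertex.
Removing i increases the component count from 1 to 2, so i is a cut vertex.
By contrast removing h leaves 1 component; it is not a cut vertex. No other vertex is a cut vertex either.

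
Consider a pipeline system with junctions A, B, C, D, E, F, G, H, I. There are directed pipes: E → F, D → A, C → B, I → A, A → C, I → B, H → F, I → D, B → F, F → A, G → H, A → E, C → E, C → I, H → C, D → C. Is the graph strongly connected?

There is no directed path from A to H, so the graph is not strongly connected.

No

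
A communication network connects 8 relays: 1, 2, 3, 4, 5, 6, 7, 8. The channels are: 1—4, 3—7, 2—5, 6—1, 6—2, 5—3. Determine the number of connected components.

2

8 is isolated — a component by itself.
Starting from 1 we can reach 1, 2, 3, 4, 5, 6, 7. That is one component of size 7.
Total: 2 components.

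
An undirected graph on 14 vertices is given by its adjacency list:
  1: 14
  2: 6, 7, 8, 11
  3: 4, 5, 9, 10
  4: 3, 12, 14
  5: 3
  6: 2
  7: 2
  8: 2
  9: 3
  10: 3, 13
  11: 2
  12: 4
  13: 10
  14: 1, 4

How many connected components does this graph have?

Starting from 2 we can reach 2, 6, 7, 8, 11. That is one component of size 5.
Starting from 1 we can reach 1, 3, 4, 5, 9, 10, 12, 13, 14. That is one component of size 9.
Total: 2 components.

2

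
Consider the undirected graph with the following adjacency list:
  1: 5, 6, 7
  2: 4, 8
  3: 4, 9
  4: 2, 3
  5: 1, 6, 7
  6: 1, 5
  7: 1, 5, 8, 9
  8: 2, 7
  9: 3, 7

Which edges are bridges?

none

The edges on the cycle 7-9-3-4-2-8-7 are not bridges since each lies on that cycle.
Every edge lies on some cycle, so there are no bridges.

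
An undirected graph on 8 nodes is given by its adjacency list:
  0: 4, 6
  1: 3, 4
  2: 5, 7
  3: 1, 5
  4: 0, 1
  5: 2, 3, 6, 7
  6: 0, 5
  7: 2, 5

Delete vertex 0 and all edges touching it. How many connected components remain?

With 0 gone, the remaining components are: {1, 2, 3, 4, 5, 6, 7}.
That is 1 component.

1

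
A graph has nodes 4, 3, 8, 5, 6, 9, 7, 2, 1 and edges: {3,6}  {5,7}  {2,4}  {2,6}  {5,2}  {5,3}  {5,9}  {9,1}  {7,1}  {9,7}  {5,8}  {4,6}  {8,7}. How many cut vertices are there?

1

Removing 5 increases the component count from 1 to 2, so 5 is a cut vertex.
By contrast removing 6 leaves 1 component; it is not a cut vertex. No other vertex is a cut vertex either.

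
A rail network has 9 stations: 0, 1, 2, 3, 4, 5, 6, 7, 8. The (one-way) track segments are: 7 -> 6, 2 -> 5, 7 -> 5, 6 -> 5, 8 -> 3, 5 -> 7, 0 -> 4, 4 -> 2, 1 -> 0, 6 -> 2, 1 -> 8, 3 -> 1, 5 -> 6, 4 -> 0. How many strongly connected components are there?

{2, 5, 6, 7} are all mutually reachable — one SCC of size 4.
{1, 3, 8} are all mutually reachable — one SCC of size 3.
{0, 4} are all mutually reachable — one SCC of size 2.
That gives 3 strongly connected components.

3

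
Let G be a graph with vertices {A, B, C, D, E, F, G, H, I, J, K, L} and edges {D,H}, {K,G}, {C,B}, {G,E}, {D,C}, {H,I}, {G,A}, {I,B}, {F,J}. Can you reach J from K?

The component containing K is {A, E, G, K}, and J is not in it.

No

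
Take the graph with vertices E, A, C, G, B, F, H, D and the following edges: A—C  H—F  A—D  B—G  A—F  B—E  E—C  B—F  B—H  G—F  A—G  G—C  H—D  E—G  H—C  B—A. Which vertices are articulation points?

Removing D, for instance, still leaves 1 component. No single vertex removal increases the component count — the graph has no articulation points.

none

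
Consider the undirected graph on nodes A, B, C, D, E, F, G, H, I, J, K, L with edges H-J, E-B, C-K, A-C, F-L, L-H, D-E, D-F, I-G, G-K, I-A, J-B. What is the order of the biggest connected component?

7

Starting from A we can reach A, C, G, I, K. That is one component of size 5.
Starting from B we can reach B, D, E, F, H, J, L. That is one component of size 7.
The largest has 7 vertices.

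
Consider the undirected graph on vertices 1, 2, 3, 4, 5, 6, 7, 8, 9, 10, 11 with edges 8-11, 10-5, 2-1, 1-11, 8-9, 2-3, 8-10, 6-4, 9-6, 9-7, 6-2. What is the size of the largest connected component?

11

Starting from 1 we can reach 1, 2, 3, 4, 5, 6, 7, 8, 9, 10, 11. That is one component of size 11.
The largest has 11 vertices.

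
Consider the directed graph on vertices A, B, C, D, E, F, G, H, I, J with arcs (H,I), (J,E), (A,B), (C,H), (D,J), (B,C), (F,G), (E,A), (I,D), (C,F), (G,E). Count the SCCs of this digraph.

{A, B, C, D, E, F, G, H, I, J} are all mutually reachable — one SCC of size 10.
That gives 1 strongly connected component.

1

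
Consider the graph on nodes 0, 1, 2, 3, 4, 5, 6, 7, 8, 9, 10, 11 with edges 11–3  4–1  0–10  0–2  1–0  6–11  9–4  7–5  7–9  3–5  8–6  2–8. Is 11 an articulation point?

Deleting 11 leaves 1 component (was 1) (its neighbors 3, 6 remain connected to each other), so 11 is not a cut vertex.

No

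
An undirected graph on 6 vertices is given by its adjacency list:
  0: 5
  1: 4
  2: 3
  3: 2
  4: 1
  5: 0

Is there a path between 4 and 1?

From 4 we can reach 1, 4, which includes 1.

Yes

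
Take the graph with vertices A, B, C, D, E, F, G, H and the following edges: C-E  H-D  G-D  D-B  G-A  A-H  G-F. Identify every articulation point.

D, G

Removing D increases the component count from 2 to 3, so D is a cut vertex.
Removing G increases the component count from 2 to 3, so G is a cut vertex.
By contrast removing E leaves 2 components; it is not a cut vertex. No other vertex is a cut vertex either.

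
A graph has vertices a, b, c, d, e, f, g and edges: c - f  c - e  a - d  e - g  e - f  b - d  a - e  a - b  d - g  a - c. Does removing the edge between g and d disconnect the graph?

No

After removing g - d, the path g-e-a-d still connects them, so the edge is not a bridge.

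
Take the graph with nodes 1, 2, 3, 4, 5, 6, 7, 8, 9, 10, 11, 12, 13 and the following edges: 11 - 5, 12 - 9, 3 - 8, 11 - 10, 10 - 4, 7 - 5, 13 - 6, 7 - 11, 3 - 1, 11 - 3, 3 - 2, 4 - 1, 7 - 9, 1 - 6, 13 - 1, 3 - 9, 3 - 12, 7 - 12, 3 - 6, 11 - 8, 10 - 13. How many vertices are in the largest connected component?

13

Starting from 1 we can reach 1, 2, 3, 4, 5, 6, 7, 8, 9, 10, 11, 12, 13. That is one component of size 13.
The largest has 13 vertices.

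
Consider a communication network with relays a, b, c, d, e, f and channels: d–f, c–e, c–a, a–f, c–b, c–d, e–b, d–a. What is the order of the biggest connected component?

6

Starting from a we can reach a, b, c, d, e, f. That is one component of size 6.
The largest has 6 vertices.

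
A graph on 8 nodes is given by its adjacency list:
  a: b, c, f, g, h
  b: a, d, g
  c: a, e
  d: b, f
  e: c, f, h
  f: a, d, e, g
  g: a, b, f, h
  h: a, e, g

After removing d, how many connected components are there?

1

With d gone, the remaining components are: {a, b, c, e, f, g, h}.
That is 1 component.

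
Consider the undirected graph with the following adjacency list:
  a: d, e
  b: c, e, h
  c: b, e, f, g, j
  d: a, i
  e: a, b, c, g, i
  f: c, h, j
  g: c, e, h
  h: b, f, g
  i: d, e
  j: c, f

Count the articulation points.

Removing e increases the component count from 1 to 2, so e is a cut vertex.
By contrast removing d leaves 1 component; it is not a cut vertex. No other vertex is a cut vertex either.

1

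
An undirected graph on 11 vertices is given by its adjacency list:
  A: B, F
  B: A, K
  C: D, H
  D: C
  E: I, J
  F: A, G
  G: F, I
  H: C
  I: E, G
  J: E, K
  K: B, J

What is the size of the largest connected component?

Starting from C we can reach C, D, H. That is one component of size 3.
Starting from A we can reach A, B, E, F, G, I, J, K. That is one component of size 8.
The largest has 8 vertices.

8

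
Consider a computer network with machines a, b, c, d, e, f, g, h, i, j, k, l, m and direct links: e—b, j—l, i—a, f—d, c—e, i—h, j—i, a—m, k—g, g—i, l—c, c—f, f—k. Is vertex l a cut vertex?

No

Deleting l leaves 1 component (was 1) (its neighbors c, j remain connected to each other), so l is not a cut vertex.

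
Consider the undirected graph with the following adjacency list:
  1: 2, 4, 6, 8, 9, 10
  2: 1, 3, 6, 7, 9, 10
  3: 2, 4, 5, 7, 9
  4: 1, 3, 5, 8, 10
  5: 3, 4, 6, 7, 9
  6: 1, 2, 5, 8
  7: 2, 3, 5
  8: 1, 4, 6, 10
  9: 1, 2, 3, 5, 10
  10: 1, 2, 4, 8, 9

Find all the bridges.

The edges on the cycle 2-3-5-4-8-6-2 are not bridges since each lies on that cycle.
Every edge lies on some cycle, so there are no bridges.

none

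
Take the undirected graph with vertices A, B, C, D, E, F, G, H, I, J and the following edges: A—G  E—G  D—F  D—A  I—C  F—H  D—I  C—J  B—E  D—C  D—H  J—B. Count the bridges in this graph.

The edges on the cycle D-F-H-D are not bridges since each lies on that cycle.
Every edge lies on some cycle, so there are no bridges.

0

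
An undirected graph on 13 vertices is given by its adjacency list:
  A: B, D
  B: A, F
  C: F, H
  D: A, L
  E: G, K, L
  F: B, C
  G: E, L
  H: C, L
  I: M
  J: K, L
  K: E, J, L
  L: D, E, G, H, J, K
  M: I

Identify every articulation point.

Removing L increases the component count from 2 to 3, so L is a cut vertex.
By contrast removing C leaves 2 components; it is not a cut vertex. No other vertex is a cut vertex either.

L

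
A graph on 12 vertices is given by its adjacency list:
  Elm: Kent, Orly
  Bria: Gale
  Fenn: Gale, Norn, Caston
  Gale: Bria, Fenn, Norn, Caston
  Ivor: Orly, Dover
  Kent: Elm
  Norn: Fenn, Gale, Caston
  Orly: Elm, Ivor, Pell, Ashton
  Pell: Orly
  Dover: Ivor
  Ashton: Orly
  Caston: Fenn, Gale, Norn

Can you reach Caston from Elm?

No

The component containing Elm is {Elm, Ivor, Kent, Orly, Pell, Dover, Ashton}, and Caston is not in it.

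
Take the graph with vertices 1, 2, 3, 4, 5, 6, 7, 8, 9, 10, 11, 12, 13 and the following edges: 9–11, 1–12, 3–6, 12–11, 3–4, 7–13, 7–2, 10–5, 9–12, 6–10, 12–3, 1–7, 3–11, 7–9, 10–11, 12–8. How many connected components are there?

Starting from 1 we can reach 1, 2, 3, 4, 5, 6, 7, 8, 9, 10, 11, 12, 13. That is one component of size 13.
Total: 1 component.

1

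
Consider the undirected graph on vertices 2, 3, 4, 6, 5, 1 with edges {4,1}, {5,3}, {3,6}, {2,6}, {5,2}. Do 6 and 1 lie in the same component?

No

The component containing 6 is {2, 3, 5, 6}, and 1 is not in it.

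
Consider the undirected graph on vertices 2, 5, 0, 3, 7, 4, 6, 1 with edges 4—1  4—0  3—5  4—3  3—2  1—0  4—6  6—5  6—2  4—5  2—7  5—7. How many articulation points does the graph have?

Removing 4 increases the component count from 1 to 2, so 4 is a cut vertex.
By contrast removing 6 leaves 1 component; it is not a cut vertex. No other vertex is a cut vertex either.

1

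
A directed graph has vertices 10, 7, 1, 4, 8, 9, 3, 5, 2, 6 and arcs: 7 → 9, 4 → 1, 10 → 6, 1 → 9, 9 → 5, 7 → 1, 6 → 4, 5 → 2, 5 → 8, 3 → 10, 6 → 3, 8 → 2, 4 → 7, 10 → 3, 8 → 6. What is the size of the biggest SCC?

9

{1, 3, 4, 5, 6, 7, 8, 9, 10} are all mutually reachable — one SCC of size 9.
{2} is an SCC by itself.
The largest has 9 vertices.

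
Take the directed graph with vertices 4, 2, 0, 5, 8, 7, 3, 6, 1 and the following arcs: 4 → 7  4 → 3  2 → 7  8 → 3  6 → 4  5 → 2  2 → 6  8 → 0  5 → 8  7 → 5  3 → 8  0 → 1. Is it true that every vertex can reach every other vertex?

There is no directed path from 1 to 2, so the graph is not strongly connected.

No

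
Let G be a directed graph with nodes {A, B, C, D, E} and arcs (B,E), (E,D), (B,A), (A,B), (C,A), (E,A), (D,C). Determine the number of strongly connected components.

1

{A, B, C, D, E} are all mutually reachable — one SCC of size 5.
That gives 1 strongly connected component.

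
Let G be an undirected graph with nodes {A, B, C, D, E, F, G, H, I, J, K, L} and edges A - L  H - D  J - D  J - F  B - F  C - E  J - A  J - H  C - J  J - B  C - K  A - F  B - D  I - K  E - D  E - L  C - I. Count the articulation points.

Removing C increases the component count from 2 to 3, so C is a cut vertex.
By contrast removing K leaves 2 components; it is not a cut vertex. No other vertex is a cut vertex either.

1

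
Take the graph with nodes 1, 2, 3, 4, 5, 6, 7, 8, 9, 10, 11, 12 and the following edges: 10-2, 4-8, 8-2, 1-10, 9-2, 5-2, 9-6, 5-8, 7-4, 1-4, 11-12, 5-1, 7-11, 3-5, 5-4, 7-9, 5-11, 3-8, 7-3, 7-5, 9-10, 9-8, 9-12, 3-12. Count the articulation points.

Removing 9 increases the component count from 1 to 2, so 9 is a cut vertex.
By contrast removing 11 leaves 1 component; it is not a cut vertex. No other vertex is a cut vertex either.

1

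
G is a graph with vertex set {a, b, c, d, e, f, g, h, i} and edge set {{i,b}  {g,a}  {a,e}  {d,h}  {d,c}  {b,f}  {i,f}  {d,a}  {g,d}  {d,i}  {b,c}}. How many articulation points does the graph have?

2

Removing a increases the component count from 1 to 2, so a is a cut vertex.
Removing d increases the component count from 1 to 3, so d is a cut vertex.
By contrast removing h leaves 1 component; it is not a cut vertex. No other vertex is a cut vertex either.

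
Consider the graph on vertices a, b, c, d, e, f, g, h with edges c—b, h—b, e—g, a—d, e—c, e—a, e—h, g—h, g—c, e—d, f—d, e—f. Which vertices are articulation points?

e

Removing e increases the component count from 1 to 2, so e is a cut vertex.
By contrast removing c leaves 1 component; it is not a cut vertex. No other vertex is a cut vertex either.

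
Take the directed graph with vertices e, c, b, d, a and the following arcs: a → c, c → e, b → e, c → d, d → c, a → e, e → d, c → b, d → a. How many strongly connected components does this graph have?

1

{a, b, c, d, e} are all mutually reachable — one SCC of size 5.
That gives 1 strongly connected component.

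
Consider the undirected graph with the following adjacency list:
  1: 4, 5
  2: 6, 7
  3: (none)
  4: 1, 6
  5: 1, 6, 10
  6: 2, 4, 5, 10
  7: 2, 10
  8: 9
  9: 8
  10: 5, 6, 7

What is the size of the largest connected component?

3 is isolated — a component by itself.
Starting from 8 we can reach 8, 9. That is one component of size 2.
Starting from 1 we can reach 1, 2, 4, 5, 6, 7, 10. That is one component of size 7.
The largest has 7 vertices.

7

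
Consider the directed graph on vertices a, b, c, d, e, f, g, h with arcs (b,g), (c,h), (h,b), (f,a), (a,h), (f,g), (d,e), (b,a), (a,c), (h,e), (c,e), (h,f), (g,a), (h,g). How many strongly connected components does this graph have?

{a, b, c, f, g, h} are all mutually reachable — one SCC of size 6.
{e} is an SCC by itself.
{d} is an SCC by itself.
That gives 3 strongly connected components.

3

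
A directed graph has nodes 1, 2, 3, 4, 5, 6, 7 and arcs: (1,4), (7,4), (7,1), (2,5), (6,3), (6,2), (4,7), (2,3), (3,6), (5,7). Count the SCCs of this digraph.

3

{2, 3, 6} are all mutually reachable — one SCC of size 3.
{1, 4, 7} are all mutually reachable — one SCC of size 3.
{5} is an SCC by itself.
That gives 3 strongly connected components.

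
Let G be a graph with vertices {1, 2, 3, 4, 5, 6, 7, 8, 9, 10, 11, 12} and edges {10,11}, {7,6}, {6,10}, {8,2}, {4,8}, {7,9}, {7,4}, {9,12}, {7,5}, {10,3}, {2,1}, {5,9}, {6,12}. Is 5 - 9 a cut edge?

No

After removing 5 - 9, the path 5-7-9 still connects them, so the edge is not a bridge.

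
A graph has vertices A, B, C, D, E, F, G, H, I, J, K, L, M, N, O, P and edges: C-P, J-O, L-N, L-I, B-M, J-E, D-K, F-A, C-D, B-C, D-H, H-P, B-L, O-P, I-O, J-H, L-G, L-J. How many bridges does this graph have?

6

The edges on the cycle C-D-H-P-C are not bridges since each lies on that cycle.
But removing G-L disconnects G from L; removing D-K disconnects D from K; removing N-L disconnects N from L; removing B-M disconnects B from M — these are bridges.
In total 6 edges are bridges.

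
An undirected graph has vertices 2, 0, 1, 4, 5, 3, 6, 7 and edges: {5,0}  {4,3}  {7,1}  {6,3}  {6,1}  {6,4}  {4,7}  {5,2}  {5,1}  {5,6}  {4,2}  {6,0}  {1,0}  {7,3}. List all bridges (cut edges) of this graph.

none

The edges on the cycle 6-4-7-3-6 are not bridges since each lies on that cycle.
Every edge lies on some cycle, so there are no bridges.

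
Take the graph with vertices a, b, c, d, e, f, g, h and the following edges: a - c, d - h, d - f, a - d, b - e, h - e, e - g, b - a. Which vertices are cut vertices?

a, d, e

Removing a increases the component count from 1 to 2, so a is a cut vertex.
Removing d increases the component count from 1 to 2, so d is a cut vertex.
Removing e increases the component count from 1 to 2, so e is a cut vertex.
By contrast removing c leaves 1 component; it is not a cut vertex. No other vertex is a cut vertex either.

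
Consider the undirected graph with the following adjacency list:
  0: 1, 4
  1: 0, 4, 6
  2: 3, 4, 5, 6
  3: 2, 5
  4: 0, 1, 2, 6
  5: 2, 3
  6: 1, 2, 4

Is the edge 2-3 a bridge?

No

After removing 2-3, the path 2-5-3 still connects them, so the edge is not a bridge.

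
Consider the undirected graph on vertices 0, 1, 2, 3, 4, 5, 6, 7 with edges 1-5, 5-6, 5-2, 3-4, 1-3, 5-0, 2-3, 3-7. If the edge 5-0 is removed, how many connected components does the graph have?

2

Before removal there is 1 component.
5-0 is a bridge — removing it separates 5's side from 0's side.
After removal: 2 components.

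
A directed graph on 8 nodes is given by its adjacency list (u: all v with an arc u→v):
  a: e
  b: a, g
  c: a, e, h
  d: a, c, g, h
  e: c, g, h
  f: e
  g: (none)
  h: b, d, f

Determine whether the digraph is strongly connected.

There is no directed path from g to b, so the graph is not strongly connected.

No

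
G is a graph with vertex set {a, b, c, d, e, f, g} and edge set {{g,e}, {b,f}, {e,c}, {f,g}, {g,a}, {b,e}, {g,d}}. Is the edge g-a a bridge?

Yes

Removing g-a leaves no path between g and a: the component count goes from 1 to 2. So it is a bridge.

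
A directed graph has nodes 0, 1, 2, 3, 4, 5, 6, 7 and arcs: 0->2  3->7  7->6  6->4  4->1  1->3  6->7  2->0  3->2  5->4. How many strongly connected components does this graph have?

3

{1, 3, 4, 6, 7} are all mutually reachable — one SCC of size 5.
{0, 2} are all mutually reachable — one SCC of size 2.
{5} is an SCC by itself.
That gives 3 strongly connected components.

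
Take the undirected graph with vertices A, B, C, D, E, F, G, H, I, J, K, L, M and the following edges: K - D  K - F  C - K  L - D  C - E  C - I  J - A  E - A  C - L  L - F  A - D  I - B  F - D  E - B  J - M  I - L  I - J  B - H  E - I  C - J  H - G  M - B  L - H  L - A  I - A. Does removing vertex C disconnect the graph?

No

Deleting C leaves 1 component (was 1) (its neighbors E, I, J, K, L remain connected to each other), so C is not a cut vertex.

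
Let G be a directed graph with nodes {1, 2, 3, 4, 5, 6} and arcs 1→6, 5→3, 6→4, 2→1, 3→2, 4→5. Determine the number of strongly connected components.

{1, 2, 3, 4, 5, 6} are all mutually reachable — one SCC of size 6.
That gives 1 strongly connected component.

1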